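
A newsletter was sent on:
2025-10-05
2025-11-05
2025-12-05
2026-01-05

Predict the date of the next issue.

2026-02-05

Each date is the 5th; the gaps (31, 30, 31) track the month lengths.
The rule is the 5th of each month.
Next: February 2026 → 2026-02-05.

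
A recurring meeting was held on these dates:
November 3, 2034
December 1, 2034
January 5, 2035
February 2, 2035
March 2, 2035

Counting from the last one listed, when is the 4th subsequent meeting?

Gaps: 28, 35, 28, 28 days — a mix of 28 and 35. Every date is a Friday.
Each is the 1st Friday of its month.
1st Friday of April 2035: April 6, 2035.
May 2035 — 1st Friday is May 4, 2035.
June 2035 — 1st Friday is June 1, 2035.
July 2035 — 1st Friday is July 6, 2035.

July 6, 2035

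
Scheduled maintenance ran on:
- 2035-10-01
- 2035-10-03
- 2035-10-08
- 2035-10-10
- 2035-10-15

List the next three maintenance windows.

The gap pattern 2, 5, 2, 5 repeats every 2 events.
These are the Mondays and Wednesdays of each week.
Next Wednesday: 2035-10-17.
Next Monday: 2035-10-22.
Next Wednesday: 2035-10-24.

2035-10-17, 2035-10-22, 2035-10-24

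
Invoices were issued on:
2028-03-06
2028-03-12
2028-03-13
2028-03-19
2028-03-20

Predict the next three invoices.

2028-03-26, 2028-03-27, 2028-04-02

Every event lands on a Monday or Sunday (gaps cycle 6, 1, 6, 1).
So the schedule is: every Monday and Sunday.
Next Sunday: 2028-03-26.
The following Monday is 2028-03-27.
The following Sunday is 2028-04-02.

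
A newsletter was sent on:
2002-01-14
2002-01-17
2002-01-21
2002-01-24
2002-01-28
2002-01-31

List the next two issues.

2002-02-04, 2002-02-07

Every event lands on a Monday or Thursday (gaps cycle 3, 4, 3, 4, 3).
So the schedule is: every Monday and Thursday.
Next Monday: 2002-02-04.
Next Thursday: 2002-02-07.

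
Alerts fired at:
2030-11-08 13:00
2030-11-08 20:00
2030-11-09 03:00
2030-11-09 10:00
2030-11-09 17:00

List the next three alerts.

2030-11-10 00:00, 2030-11-10 07:00, 2030-11-10 14:00

Gaps: 7, 7, 7, 7 hours — each event is 7 hours after the previous one.
2030-11-09 17:00 + 7 h = 2030-11-10 00:00.
2030-11-10 00:00 + 7 h = 2030-11-10 07:00.
2030-11-10 07:00 + 7 h = 2030-11-10 14:00.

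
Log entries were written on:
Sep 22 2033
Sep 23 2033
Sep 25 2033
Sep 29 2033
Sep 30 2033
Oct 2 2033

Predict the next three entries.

Every event lands on a Thursday or Friday or Sunday (gaps cycle 1, 2, 4, 1, 2).
So the schedule is: every Thursday, Friday and Sunday.
The following Thursday is Oct 6 2033.
Next Friday: Oct 7 2033.
Next Sunday: Oct 9 2033.

Oct 6 2033, Oct 7 2033, Oct 9 2033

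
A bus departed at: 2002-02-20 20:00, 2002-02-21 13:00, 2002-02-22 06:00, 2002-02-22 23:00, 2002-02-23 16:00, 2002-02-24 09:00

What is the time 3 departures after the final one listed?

The interval is a steady 17 hours (17, 17, 17, 17, 17).
2002-02-24 09:00 + 17 h = 2002-02-25 02:00.
2002-02-25 02:00 + 17 h = 2002-02-25 19:00.
2002-02-25 19:00 + 17 h = 2002-02-26 12:00.

2002-02-26 12:00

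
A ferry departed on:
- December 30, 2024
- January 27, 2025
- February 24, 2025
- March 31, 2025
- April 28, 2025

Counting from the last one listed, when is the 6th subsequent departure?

Every date is a Monday; gaps 28, 28, 35, 28 days.
Each is the last Monday of its month (at least one falls on the 29th or later, ruling out '4th Monday').
Last Monday of May 2025: May 26, 2025.
Last Monday of June 2025: June 30, 2025.
July 2025 ends with Monday July 28, 2025.
Last Monday of August 2025: August 25, 2025.
September 2025 ends with Monday September 29, 2025.
October 2025 ends with Monday October 27, 2025.

October 27, 2025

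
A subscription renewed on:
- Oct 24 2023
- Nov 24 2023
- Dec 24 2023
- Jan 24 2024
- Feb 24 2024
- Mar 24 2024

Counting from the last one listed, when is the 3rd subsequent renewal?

Each date is the 24th; the gaps (31, 30, 31, 31, 29) track the month lengths.
The rule is the 24th of each month.
April 2024: Apr 24 2024.
May 2024: May 24 2024.
June 2024: Jun 24 2024.

Jun 24 2024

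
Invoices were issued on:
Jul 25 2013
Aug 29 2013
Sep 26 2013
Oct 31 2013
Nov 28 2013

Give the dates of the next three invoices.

Dec 26 2013, Jan 30 2014, Feb 27 2014

Every date is a Thursday; gaps 35, 28, 35, 28 days.
Each is the last Thursday of its month (at least one falls on the 29th or later, ruling out '4th Thursday').
December 2013 ends with Thursday Dec 26 2013.
January 2014 ends with Thursday Jan 30 2014.
February 2014 ends with Thursday Feb 27 2014.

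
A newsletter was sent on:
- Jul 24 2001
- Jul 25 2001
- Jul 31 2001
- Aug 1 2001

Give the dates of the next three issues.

Aug 7 2001, Aug 8 2001, Aug 14 2001

The gap pattern 1, 6, 1 repeats every 2 events.
These are the Tuesdays and Wednesdays of each week.
Next Tuesday: Aug 7 2001.
Next Wednesday: Aug 8 2001.
Next Tuesday: Aug 14 2001.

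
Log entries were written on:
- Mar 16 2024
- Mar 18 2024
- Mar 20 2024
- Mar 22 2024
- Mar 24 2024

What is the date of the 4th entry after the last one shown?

Apr 1 2024

Every event comes 2 days after the last (2, 2, 2, 2).
Mar 24 2024 + 2 days = Mar 26 2024.
Mar 26 2024 + 2 days = Mar 28 2024.
Mar 28 2024 + 2 days = Mar 30 2024.
Mar 30 2024 + 2 days = Apr 1 2024.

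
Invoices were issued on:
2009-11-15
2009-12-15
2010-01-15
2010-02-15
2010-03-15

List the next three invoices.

2010-04-15, 2010-05-15, 2010-06-15

Each date is the 15th; the gaps (30, 31, 31, 28) track the month lengths.
The rule is the 15th of each month.
Next: April 2010 → 2010-04-15.
Next: May 2010 → 2010-05-15.
June 2010: 2010-06-15.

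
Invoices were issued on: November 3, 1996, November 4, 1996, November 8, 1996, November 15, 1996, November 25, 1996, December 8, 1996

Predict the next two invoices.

December 24, 1996; January 12, 1997

Gaps: 1, 4, 7, 10, 13 days — each gap is 3 larger than the previous one.
Next gap: 16 days. December 8, 1996 + 16 days = December 24, 1996.
Next gap: 19 days. December 24, 1996 + 19 days = January 12, 1997.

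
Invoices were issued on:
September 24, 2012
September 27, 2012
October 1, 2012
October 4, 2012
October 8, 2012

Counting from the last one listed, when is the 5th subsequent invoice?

Gaps: 3, 4, 3, 4 days — not constant, but cyclic with period 2.
The events fall on every Monday and Thursday.
The following Thursday is October 11, 2012.
Next Monday: October 15, 2012.
The following Thursday is October 18, 2012.
Next Monday: October 22, 2012.
The following Thursday is October 25, 2012.

October 25, 2012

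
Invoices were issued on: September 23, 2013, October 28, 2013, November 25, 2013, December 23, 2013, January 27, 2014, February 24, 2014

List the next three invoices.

March 24, 2014; April 28, 2014; May 26, 2014

Gaps: 35, 28, 28, 35, 28 days — a mix of 28 and 35. Every date is a Monday.
Each is the 4th Monday of its month.
March 2014 — 4th Monday is March 24, 2014.
April 2014 — 4th Monday is April 28, 2014.
4th Monday of May 2014: May 26, 2014.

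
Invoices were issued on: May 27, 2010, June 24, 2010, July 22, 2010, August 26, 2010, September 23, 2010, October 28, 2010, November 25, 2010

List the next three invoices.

Gaps: 28, 28, 35, 28, 35, 28 days — a mix of 28 and 35. Every date is a Thursday.
Each is the 4th Thursday of its month.
4th Thursday of December 2010: December 23, 2010.
January 2011 — 4th Thursday is January 27, 2011.
4th Thursday of February 2011: February 24, 2011.

December 23, 2010; January 27, 2011; February 24, 2011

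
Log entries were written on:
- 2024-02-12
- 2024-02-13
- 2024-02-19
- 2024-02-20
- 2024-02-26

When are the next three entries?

The gap pattern 1, 6, 1, 6 repeats every 2 events.
These are the Mondays and Tuesdays of each week.
The following Tuesday is 2024-02-27.
The following Monday is 2024-03-04.
Next Tuesday: 2024-03-05.

2024-02-27, 2024-03-04, 2024-03-05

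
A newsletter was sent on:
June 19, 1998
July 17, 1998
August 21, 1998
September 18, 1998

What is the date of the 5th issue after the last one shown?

February 19, 1999

These are Fridays at 28- or 35-day spacing (28, 35, 28).
The pattern: 3rd Friday of the month.
October 1998 — 3rd Friday is October 16, 1998.
November 1998 — 3rd Friday is November 20, 1998.
3rd Friday of December 1998: December 18, 1998.
January 1999 — 3rd Friday is January 15, 1999.
February 1999 — 3rd Friday is February 19, 1999.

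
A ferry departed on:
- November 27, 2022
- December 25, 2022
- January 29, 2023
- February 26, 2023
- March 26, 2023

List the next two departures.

April 30, 2023; May 28, 2023

Every date is a Sunday; gaps 28, 35, 28, 28 days.
Each is the last Sunday of its month (at least one falls on the 29th or later, ruling out '4th Sunday').
April 2023 ends with Sunday April 30, 2023.
May 2023 ends with Sunday May 28, 2023.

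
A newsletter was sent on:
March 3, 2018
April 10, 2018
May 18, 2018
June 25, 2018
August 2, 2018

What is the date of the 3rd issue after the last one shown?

Every event comes 38 days after the last (38, 38, 38, 38).
August 2, 2018 + 38 days = September 9, 2018.
September 9, 2018 + 38 days = October 17, 2018.
October 17, 2018 + 38 days = November 24, 2018.

November 24, 2018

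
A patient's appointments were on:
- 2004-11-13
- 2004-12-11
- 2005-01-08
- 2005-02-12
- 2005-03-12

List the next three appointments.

These are Saturdays at 28- or 35-day spacing (28, 28, 35, 28).
The pattern: 2nd Saturday of the month.
April 2005 — 2nd Saturday is 2005-04-09.
2nd Saturday of May 2005: 2005-05-14.
2nd Saturday of June 2005: 2005-06-11.

2005-04-09, 2005-05-14, 2005-06-11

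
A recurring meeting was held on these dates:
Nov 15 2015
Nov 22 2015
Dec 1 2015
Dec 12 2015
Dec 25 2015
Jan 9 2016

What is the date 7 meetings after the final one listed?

Jun 18 2016

Intervals are 7, 9, 11, 13, 15 days — an arithmetic progression with common difference 2.
Next gap: 17 days. Jan 9 2016 + 17 days = Jan 26 2016.
Next gap: 19 days. Jan 26 2016 + 19 days = Feb 14 2016.
Next gap: 21 days. Feb 14 2016 + 21 days = Mar 6 2016.
Next gap: 23 days. Mar 6 2016 + 23 days = Mar 29 2016.
Next gap: 25 days. Mar 29 2016 + 25 days = Apr 23 2016.
Next gap: 27 days. Apr 23 2016 + 27 days = May 20 2016.
Next gap: 29 days. May 20 2016 + 29 days = Jun 18 2016.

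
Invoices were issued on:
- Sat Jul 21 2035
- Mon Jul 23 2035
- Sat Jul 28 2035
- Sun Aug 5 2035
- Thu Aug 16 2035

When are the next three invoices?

Gaps: 2, 5, 8, 11 days — each gap is 3 larger than the previous one.
Next gap: 14 days. Thu Aug 16 2035 + 14 days = Thu Aug 30 2035.
Next gap: 17 days. Thu Aug 30 2035 + 17 days = Sun Sep 16 2035.
Next gap: 20 days. Sun Sep 16 2035 + 20 days = Sat Oct 6 2035.

Thu Aug 30 2035, Sun Sep 16 2035, Sat Oct 6 2035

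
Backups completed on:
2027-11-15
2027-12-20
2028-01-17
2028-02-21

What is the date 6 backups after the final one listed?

All dates are Mondays, 35, 28, 35 days apart.
Specifically, the 3rd Monday of each month.
March 2028 — 3rd Monday is 2028-03-20.
3rd Monday of April 2028: 2028-04-17.
3rd Monday of May 2028: 2028-05-15.
3rd Monday of June 2028: 2028-06-19.
July 2028 — 3rd Monday is 2028-07-17.
3rd Monday of August 2028: 2028-08-21.

2028-08-21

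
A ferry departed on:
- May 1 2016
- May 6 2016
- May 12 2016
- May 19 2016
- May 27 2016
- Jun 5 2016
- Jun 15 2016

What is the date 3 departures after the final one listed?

Jul 21 2016

Gaps: 5, 6, 7, 8, 9, 10 days — each gap is 1 larger than the previous one.
Next gap: 11 days. Jun 15 2016 + 11 days = Jun 26 2016.
Next gap: 12 days. Jun 26 2016 + 12 days = Jul 8 2016.
Next gap: 13 days. Jul 8 2016 + 13 days = Jul 21 2016.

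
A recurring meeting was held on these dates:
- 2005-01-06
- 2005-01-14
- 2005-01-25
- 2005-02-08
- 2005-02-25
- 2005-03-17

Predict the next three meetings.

2005-04-09, 2005-05-05, 2005-06-03

The spacing grows by 3 each time: 8, 11, 14, 17, 20 days.
Next gap: 23 days. 2005-03-17 + 23 days = 2005-04-09.
Next gap: 26 days. 2005-04-09 + 26 days = 2005-05-05.
Next gap: 29 days. 2005-05-05 + 29 days = 2005-06-03.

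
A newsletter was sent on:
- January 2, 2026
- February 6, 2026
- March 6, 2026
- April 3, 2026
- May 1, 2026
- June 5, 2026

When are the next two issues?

These are Fridays at 28- or 35-day spacing (35, 28, 28, 28, 35).
The pattern: 1st Friday of the month.
1st Friday of July 2026: July 3, 2026.
1st Friday of August 2026: August 7, 2026.

July 3, 2026; August 7, 2026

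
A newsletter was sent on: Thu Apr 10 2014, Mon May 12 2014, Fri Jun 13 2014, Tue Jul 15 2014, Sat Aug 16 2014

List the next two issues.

Wed Sep 17 2014, Sun Oct 19 2014

Every event comes 32 days after the last (32, 32, 32, 32).
Sat Aug 16 2014 + 32 days = Wed Sep 17 2014.
Wed Sep 17 2014 + 32 days = Sun Oct 19 2014.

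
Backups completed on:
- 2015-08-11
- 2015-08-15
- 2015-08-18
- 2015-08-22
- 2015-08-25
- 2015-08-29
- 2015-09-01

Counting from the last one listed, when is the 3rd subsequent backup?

Gaps: 4, 3, 4, 3, 4, 3 days — not constant, but cyclic with period 2.
The events fall on every Tuesday and Saturday.
The following Saturday is 2015-09-05.
The following Tuesday is 2015-09-08.
The following Saturday is 2015-09-12.

2015-09-12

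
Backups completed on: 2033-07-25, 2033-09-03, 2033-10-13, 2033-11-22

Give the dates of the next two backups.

2034-01-01, 2034-02-10

The spacing is 40, 40, 40 days — always 40 days.
2033-11-22 + 40 days = 2034-01-01.
2034-01-01 + 40 days = 2034-02-10.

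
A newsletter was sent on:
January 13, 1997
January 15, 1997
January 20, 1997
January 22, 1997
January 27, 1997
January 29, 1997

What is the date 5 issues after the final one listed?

Every event lands on a Monday or Wednesday (gaps cycle 2, 5, 2, 5, 2).
So the schedule is: every Monday and Wednesday.
The following Monday is February 3, 1997.
Next Wednesday: February 5, 1997.
The following Monday is February 10, 1997.
The following Wednesday is February 12, 1997.
The following Monday is February 17, 1997.

February 17, 1997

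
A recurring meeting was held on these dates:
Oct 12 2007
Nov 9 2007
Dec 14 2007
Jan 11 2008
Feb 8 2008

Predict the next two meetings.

Mar 14 2008, Apr 11 2008

These are Fridays at 28- or 35-day spacing (28, 35, 28, 28).
The pattern: 2nd Friday of the month.
March 2008 — 2nd Friday is Mar 14 2008.
2nd Friday of April 2008: Apr 11 2008.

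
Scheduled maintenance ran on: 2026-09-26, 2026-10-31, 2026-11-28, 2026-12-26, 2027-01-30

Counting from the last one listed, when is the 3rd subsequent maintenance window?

These are Saturdays with 35, 28, 28, 35-day gaps.
Each is the final Saturday of its month — 2026-10-31 is past the 28th, so '4th Saturday' doesn't fit.
February 2027 ends with Saturday 2027-02-27.
March 2027 ends with Saturday 2027-03-27.
April 2027 ends with Saturday 2027-04-24.

2027-04-24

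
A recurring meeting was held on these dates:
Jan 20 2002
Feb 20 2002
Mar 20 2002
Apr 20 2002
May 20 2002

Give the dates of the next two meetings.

The day-of-month is always 20 (31, 28, 31, 30 days between events).
So this recurs on the 20th of each month.
Next: June 2002 → Jun 20 2002.
Next: July 2002 → Jul 20 2002.

Jun 20 2002, Jul 20 2002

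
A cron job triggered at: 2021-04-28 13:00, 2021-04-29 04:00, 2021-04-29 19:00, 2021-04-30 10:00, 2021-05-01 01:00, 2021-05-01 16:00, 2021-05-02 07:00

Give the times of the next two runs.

2021-05-02 22:00, 2021-05-03 13:00

Spacing: 15, 15, 15, 15, 15, 15 h — constant 15 h.
2021-05-02 07:00 + 15 h = 2021-05-02 22:00.
2021-05-02 22:00 + 15 h = 2021-05-03 13:00.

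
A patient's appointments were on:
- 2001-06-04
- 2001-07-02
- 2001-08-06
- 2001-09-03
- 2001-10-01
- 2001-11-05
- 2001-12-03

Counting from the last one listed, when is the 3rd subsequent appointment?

2002-03-04

All dates are Mondays, 28, 35, 28, 28, 35, 28 days apart.
Specifically, the 1st Monday of each month.
1st Monday of January 2002: 2002-01-07.
1st Monday of February 2002: 2002-02-04.
March 2002 — 1st Monday is 2002-03-04.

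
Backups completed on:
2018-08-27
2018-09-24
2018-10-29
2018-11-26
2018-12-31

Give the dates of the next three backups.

All Mondays; the gaps (28, 35, 28, 35) vary with month length.
This is the last Monday of each month.
January 2019 ends with Monday 2019-01-28.
February 2019 ends with Monday 2019-02-25.
March 2019 ends with Monday 2019-03-25.

2019-01-28, 2019-02-25, 2019-03-25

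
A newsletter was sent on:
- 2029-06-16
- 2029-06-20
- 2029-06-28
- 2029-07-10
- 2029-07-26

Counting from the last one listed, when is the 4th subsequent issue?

The spacing grows by 4 each time: 4, 8, 12, 16 days.
Next gap: 20 days. 2029-07-26 + 20 days = 2029-08-15.
Next gap: 24 days. 2029-08-15 + 24 days = 2029-09-08.
Next gap: 28 days. 2029-09-08 + 28 days = 2029-10-06.
Next gap: 32 days. 2029-10-06 + 32 days = 2029-11-07.

2029-11-07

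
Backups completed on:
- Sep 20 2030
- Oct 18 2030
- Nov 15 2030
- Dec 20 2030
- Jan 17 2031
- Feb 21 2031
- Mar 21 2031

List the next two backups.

These are Fridays at 28- or 35-day spacing (28, 28, 35, 28, 35, 28).
The pattern: 3rd Friday of the month.
3rd Friday of April 2031: Apr 18 2031.
May 2031 — 3rd Friday is May 16 2031.

Apr 18 2031, May 16 2031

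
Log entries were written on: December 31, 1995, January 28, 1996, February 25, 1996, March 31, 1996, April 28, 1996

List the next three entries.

May 26, 1996; June 30, 1996; July 28, 1996

These are Sundays with 28, 28, 35, 28-day gaps.
Each is the final Sunday of its month — December 31, 1995 is past the 28th, so '4th Sunday' doesn't fit.
Last Sunday of May 1996: May 26, 1996.
June 1996 ends with Sunday June 30, 1996.
Last Sunday of July 1996: July 28, 1996.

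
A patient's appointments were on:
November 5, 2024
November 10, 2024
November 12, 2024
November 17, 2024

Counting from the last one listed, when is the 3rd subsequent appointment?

November 26, 2024

The gap pattern 5, 2, 5 repeats every 2 events.
These are the Tuesdays and Sundays of each week.
The following Tuesday is November 19, 2024.
The following Sunday is November 24, 2024.
Next Tuesday: November 26, 2024.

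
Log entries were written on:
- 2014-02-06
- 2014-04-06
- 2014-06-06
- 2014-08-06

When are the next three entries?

Each date is the 6th; the gaps (59, 61, 61) track the month lengths.
The rule is the 6th of every 2 months.
October 2014: 2014-10-06.
Next: December 2014 → 2014-12-06.
February 2015: 2015-02-06.

2014-10-06, 2014-12-06, 2015-02-06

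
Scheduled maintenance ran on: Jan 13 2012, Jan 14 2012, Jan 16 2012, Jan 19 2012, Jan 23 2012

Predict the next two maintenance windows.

Jan 28 2012, Feb 3 2012

Intervals are 1, 2, 3, 4 days — an arithmetic progression with common difference 1.
Next gap: 5 days. Jan 23 2012 + 5 days = Jan 28 2012.
Next gap: 6 days. Jan 28 2012 + 6 days = Feb 3 2012.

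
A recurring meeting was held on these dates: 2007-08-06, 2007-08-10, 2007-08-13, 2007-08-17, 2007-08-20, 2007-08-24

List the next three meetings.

Gaps: 4, 3, 4, 3, 4 days — not constant, but cyclic with period 2.
The events fall on every Monday and Friday.
The following Monday is 2007-08-27.
The following Friday is 2007-08-31.
The following Monday is 2007-09-03.

2007-08-27, 2007-08-31, 2007-09-03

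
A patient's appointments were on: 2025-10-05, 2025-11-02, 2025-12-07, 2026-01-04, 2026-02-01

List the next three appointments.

2026-03-01, 2026-04-05, 2026-05-03

These are Sundays at 28- or 35-day spacing (28, 35, 28, 28).
The pattern: 1st Sunday of the month.
1st Sunday of March 2026: 2026-03-01.
April 2026 — 1st Sunday is 2026-04-05.
1st Sunday of May 2026: 2026-05-03.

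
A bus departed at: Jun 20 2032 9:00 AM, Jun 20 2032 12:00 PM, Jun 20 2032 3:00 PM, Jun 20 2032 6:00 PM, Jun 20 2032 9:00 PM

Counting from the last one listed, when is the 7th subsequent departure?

Jun 21 2032 6:00 PM

Spacing: 3, 3, 3, 3 h — constant 3 h.
Jun 20 2032 9:00 PM + 3 h = Jun 21 2032 12:00 AM.
Jun 21 2032 12:00 AM + 3 h = Jun 21 2032 3:00 AM.
Jun 21 2032 3:00 AM + 3 h = Jun 21 2032 6:00 AM.
Jun 21 2032 6:00 AM + 3 h = Jun 21 2032 9:00 AM.
Jun 21 2032 9:00 AM + 3 h = Jun 21 2032 12:00 PM.
Jun 21 2032 12:00 PM + 3 h = Jun 21 2032 3:00 PM.
Jun 21 2032 3:00 PM + 3 h = Jun 21 2032 6:00 PM.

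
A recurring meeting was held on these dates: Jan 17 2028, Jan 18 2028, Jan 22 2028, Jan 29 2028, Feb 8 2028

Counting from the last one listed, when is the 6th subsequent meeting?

Jun 10 2028

Intervals are 1, 4, 7, 10 days — an arithmetic progression with common difference 3.
Next gap: 13 days. Feb 8 2028 + 13 days = Feb 21 2028.
Next gap: 16 days. Feb 21 2028 + 16 days = Mar 8 2028.
Next gap: 19 days. Mar 8 2028 + 19 days = Mar 27 2028.
Next gap: 22 days. Mar 27 2028 + 22 days = Apr 18 2028.
Next gap: 25 days. Apr 18 2028 + 25 days = May 13 2028.
Next gap: 28 days. May 13 2028 + 28 days = Jun 10 2028.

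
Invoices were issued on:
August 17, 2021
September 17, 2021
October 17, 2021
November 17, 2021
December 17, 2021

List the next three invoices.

Each date is the 17th; the gaps (31, 30, 31, 30) track the month lengths.
The rule is the 17th of each month.
Next: January 2022 → January 17, 2022.
February 2022: February 17, 2022.
March 2022: March 17, 2022.

January 17, 2022; February 17, 2022; March 17, 2022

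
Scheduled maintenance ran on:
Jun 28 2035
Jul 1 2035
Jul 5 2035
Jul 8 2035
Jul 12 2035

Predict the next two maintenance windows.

Jul 15 2035, Jul 19 2035

Every event lands on a Thursday or Sunday (gaps cycle 3, 4, 3, 4).
So the schedule is: every Thursday and Sunday.
The following Sunday is Jul 15 2035.
The following Thursday is Jul 19 2035.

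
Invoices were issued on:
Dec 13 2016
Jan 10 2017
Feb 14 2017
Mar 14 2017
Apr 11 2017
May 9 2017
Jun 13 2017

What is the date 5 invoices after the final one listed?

Nov 14 2017

All dates are Tuesdays, 28, 35, 28, 28, 28, 35 days apart.
Specifically, the 2nd Tuesday of each month.
2nd Tuesday of July 2017: Jul 11 2017.
August 2017 — 2nd Tuesday is Aug 8 2017.
2nd Tuesday of September 2017: Sep 12 2017.
2nd Tuesday of October 2017: Oct 10 2017.
November 2017 — 2nd Tuesday is Nov 14 2017.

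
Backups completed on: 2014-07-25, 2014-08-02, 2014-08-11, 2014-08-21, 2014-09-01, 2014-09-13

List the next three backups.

Gaps: 8, 9, 10, 11, 12 days — each gap is 1 larger than the previous one.
Next gap: 13 days. 2014-09-13 + 13 days = 2014-09-26.
Next gap: 14 days. 2014-09-26 + 14 days = 2014-10-10.
Next gap: 15 days. 2014-10-10 + 15 days = 2014-10-25.

2014-09-26, 2014-10-10, 2014-10-25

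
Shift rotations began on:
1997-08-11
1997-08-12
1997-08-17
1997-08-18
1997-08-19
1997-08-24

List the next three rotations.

The gap pattern 1, 5, 1, 1, 5 repeats every 3 events.
These are the Mondays, Tuesdays and Sundays of each week.
The following Monday is 1997-08-25.
The following Tuesday is 1997-08-26.
Next Sunday: 1997-08-31.

1997-08-25, 1997-08-26, 1997-08-31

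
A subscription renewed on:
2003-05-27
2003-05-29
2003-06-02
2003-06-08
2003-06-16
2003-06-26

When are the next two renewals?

Gaps: 2, 4, 6, 8, 10 days — each gap is 2 larger than the previous one.
Next gap: 12 days. 2003-06-26 + 12 days = 2003-07-08.
Next gap: 14 days. 2003-07-08 + 14 days = 2003-07-22.

2003-07-08, 2003-07-22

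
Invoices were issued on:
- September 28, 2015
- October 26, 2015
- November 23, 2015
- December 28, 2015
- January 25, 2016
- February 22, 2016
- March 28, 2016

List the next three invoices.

All dates are Mondays, 28, 28, 35, 28, 28, 35 days apart.
Specifically, the 4th Monday of each month.
4th Monday of April 2016: April 25, 2016.
May 2016 — 4th Monday is May 23, 2016.
June 2016 — 4th Monday is June 27, 2016.

April 25, 2016; May 23, 2016; June 27, 2016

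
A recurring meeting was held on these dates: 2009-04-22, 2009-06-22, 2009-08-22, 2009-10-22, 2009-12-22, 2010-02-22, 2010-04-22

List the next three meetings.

2010-06-22, 2010-08-22, 2010-10-22

Gaps: 61, 61, 61, 61, 62, 59 days — not constant. Every event is on the 22nd of the month.
Pattern: the 22nd of every 2 months.
June 2010: 2010-06-22.
Next: August 2010 → 2010-08-22.
October 2010: 2010-10-22.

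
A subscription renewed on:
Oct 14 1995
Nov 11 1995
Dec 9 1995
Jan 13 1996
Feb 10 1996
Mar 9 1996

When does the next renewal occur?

Apr 13 1996

These are Saturdays at 28- or 35-day spacing (28, 28, 35, 28, 28).
The pattern: 2nd Saturday of the month.
2nd Saturday of April 1996: Apr 13 1996.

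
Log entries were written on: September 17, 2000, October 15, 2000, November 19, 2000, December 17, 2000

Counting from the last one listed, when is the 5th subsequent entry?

May 20, 2001

These are Sundays at 28- or 35-day spacing (28, 35, 28).
The pattern: 3rd Sunday of the month.
3rd Sunday of January 2001: January 21, 2001.
3rd Sunday of February 2001: February 18, 2001.
March 2001 — 3rd Sunday is March 18, 2001.
April 2001 — 3rd Sunday is April 15, 2001.
May 2001 — 3rd Sunday is May 20, 2001.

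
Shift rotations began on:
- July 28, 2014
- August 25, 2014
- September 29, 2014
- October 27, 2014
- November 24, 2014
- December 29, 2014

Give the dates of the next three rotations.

These are Mondays with 28, 35, 28, 28, 35-day gaps.
Each is the final Monday of its month — September 29, 2014 is past the 28th, so '4th Monday' doesn't fit.
Last Monday of January 2015: January 26, 2015.
February 2015 ends with Monday February 23, 2015.
March 2015 ends with Monday March 30, 2015.

January 26, 2015; February 23, 2015; March 30, 2015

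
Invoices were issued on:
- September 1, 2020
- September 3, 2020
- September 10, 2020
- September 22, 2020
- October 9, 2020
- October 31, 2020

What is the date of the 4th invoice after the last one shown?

March 18, 2021

Gaps: 2, 7, 12, 17, 22 days — each gap is 5 larger than the previous one.
Next gap: 27 days. October 31, 2020 + 27 days = November 27, 2020.
Next gap: 32 days. November 27, 2020 + 32 days = December 29, 2020.
Next gap: 37 days. December 29, 2020 + 37 days = February 4, 2021.
Next gap: 42 days. February 4, 2021 + 42 days = March 18, 2021.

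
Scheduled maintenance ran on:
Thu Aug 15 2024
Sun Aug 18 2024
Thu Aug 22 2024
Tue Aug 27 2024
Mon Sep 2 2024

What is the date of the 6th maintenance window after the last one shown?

Tue Oct 29 2024

The spacing grows by 1 each time: 3, 4, 5, 6 days.
Next gap: 7 days. Mon Sep 2 2024 + 7 days = Mon Sep 9 2024.
Next gap: 8 days. Mon Sep 9 2024 + 8 days = Tue Sep 17 2024.
Next gap: 9 days. Tue Sep 17 2024 + 9 days = Thu Sep 26 2024.
Next gap: 10 days. Thu Sep 26 2024 + 10 days = Sun Oct 6 2024.
Next gap: 11 days. Sun Oct 6 2024 + 11 days = Thu Oct 17 2024.
Next gap: 12 days. Thu Oct 17 2024 + 12 days = Tue Oct 29 2024.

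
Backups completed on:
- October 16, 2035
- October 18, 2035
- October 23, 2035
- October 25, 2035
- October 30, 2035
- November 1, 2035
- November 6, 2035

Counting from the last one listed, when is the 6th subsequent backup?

Gaps: 2, 5, 2, 5, 2, 5 days — not constant, but cyclic with period 2.
The events fall on every Tuesday and Thursday.
Next Thursday: November 8, 2035.
Next Tuesday: November 13, 2035.
Next Thursday: November 15, 2035.
Next Tuesday: November 20, 2035.
Next Thursday: November 22, 2035.
The following Tuesday is November 27, 2035.

November 27, 2035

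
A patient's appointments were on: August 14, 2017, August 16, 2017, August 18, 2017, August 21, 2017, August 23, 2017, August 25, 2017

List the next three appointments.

August 28, 2017; August 30, 2017; September 1, 2017

Every event lands on a Monday or Wednesday or Friday (gaps cycle 2, 2, 3, 2, 2).
So the schedule is: every Monday, Wednesday and Friday.
Next Monday: August 28, 2017.
Next Wednesday: August 30, 2017.
The following Friday is September 1, 2017.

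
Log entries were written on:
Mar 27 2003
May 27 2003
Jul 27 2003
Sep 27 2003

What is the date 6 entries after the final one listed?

The day-of-month is always 27 (61, 61, 62 days between events).
So this recurs on the 27th of every 2 months.
November 2003: Nov 27 2003.
Next: January 2004 → Jan 27 2004.
March 2004: Mar 27 2004.
Next: May 2004 → May 27 2004.
July 2004: Jul 27 2004.
September 2004: Sep 27 2004.

Sep 27 2004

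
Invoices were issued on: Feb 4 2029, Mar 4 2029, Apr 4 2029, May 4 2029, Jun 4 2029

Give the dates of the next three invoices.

Jul 4 2029, Aug 4 2029, Sep 4 2029

The day-of-month is always 4 (28, 31, 30, 31 days between events).
So this recurs on the 4th of each month.
July 2029: Jul 4 2029.
August 2029: Aug 4 2029.
Next: September 2029 → Sep 4 2029.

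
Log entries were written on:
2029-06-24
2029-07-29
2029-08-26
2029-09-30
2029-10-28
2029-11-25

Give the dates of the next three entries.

2029-12-30, 2030-01-27, 2030-02-24

Every date is a Sunday; gaps 35, 28, 35, 28, 28 days.
Each is the last Sunday of its month (at least one falls on the 29th or later, ruling out '4th Sunday').
Last Sunday of December 2029: 2029-12-30.
January 2030 ends with Sunday 2030-01-27.
February 2030 ends with Sunday 2030-02-24.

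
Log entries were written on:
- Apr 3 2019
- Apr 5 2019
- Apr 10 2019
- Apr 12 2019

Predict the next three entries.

Apr 17 2019, Apr 19 2019, Apr 24 2019

The gap pattern 2, 5, 2 repeats every 2 events.
These are the Wednesdays and Fridays of each week.
Next Wednesday: Apr 17 2019.
The following Friday is Apr 19 2019.
The following Wednesday is Apr 24 2019.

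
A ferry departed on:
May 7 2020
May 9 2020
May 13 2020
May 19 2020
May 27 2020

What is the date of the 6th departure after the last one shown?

Aug 25 2020

The spacing grows by 2 each time: 2, 4, 6, 8 days.
Next gap: 10 days. May 27 2020 + 10 days = Jun 6 2020.
Next gap: 12 days. Jun 6 2020 + 12 days = Jun 18 2020.
Next gap: 14 days. Jun 18 2020 + 14 days = Jul 2 2020.
Next gap: 16 days. Jul 2 2020 + 16 days = Jul 18 2020.
Next gap: 18 days. Jul 18 2020 + 18 days = Aug 5 2020.
Next gap: 20 days. Aug 5 2020 + 20 days = Aug 25 2020.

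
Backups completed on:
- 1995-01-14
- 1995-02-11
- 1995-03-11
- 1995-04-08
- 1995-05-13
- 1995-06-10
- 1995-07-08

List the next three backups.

1995-08-12, 1995-09-09, 1995-10-14

These are Saturdays at 28- or 35-day spacing (28, 28, 28, 35, 28, 28).
The pattern: 2nd Saturday of the month.
2nd Saturday of August 1995: 1995-08-12.
2nd Saturday of September 1995: 1995-09-09.
October 1995 — 2nd Saturday is 1995-10-14.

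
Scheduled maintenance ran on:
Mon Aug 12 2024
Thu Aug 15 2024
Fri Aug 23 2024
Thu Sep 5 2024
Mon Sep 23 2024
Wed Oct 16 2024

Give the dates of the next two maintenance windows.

Wed Nov 13 2024, Mon Dec 16 2024

The spacing grows by 5 each time: 3, 8, 13, 18, 23 days.
Next gap: 28 days. Wed Oct 16 2024 + 28 days = Wed Nov 13 2024.
Next gap: 33 days. Wed Nov 13 2024 + 33 days = Mon Dec 16 2024.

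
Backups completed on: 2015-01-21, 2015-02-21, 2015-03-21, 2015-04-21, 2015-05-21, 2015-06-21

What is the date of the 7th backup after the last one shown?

2016-01-21

Each date is the 21st; the gaps (31, 28, 31, 30, 31) track the month lengths.
The rule is the 21st of each month.
July 2015: 2015-07-21.
August 2015: 2015-08-21.
September 2015: 2015-09-21.
Next: October 2015 → 2015-10-21.
November 2015: 2015-11-21.
Next: December 2015 → 2015-12-21.
January 2016: 2016-01-21.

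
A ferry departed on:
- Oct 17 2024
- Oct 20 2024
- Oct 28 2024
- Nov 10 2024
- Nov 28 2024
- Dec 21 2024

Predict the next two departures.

Intervals are 3, 8, 13, 18, 23 days — an arithmetic progression with common difference 5.
Next gap: 28 days. Dec 21 2024 + 28 days = Jan 18 2025.
Next gap: 33 days. Jan 18 2025 + 33 days = Feb 20 2025.

Jan 18 2025, Feb 20 2025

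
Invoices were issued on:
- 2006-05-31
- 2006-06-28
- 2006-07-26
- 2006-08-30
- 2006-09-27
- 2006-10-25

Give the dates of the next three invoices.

Every date is a Wednesday; gaps 28, 28, 35, 28, 28 days.
Each is the last Wednesday of its month (at least one falls on the 29th or later, ruling out '4th Wednesday').
November 2006 ends with Wednesday 2006-11-29.
December 2006 ends with Wednesday 2006-12-27.
January 2007 ends with Wednesday 2007-01-31.

2006-11-29, 2006-12-27, 2007-01-31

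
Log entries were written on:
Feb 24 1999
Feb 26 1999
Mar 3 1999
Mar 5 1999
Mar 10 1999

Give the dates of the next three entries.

Gaps: 2, 5, 2, 5 days — not constant, but cyclic with period 2.
The events fall on every Wednesday and Friday.
The following Friday is Mar 12 1999.
Next Wednesday: Mar 17 1999.
Next Friday: Mar 19 1999.

Mar 12 1999, Mar 17 1999, Mar 19 1999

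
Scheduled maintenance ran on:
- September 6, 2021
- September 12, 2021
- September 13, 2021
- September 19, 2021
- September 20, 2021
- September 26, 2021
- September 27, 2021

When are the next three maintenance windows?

October 3, 2021; October 4, 2021; October 10, 2021

The gap pattern 6, 1, 6, 1, 6, 1 repeats every 2 events.
These are the Mondays and Sundays of each week.
The following Sunday is October 3, 2021.
Next Monday: October 4, 2021.
The following Sunday is October 10, 2021.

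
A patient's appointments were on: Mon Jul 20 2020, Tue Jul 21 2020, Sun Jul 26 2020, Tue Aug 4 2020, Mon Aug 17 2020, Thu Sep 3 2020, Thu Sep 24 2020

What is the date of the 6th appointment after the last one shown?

The spacing grows by 4 each time: 1, 5, 9, 13, 17, 21 days.
Next gap: 25 days. Thu Sep 24 2020 + 25 days = Mon Oct 19 2020.
Next gap: 29 days. Mon Oct 19 2020 + 29 days = Tue Nov 17 2020.
Next gap: 33 days. Tue Nov 17 2020 + 33 days = Sun Dec 20 2020.
Next gap: 37 days. Sun Dec 20 2020 + 37 days = Tue Jan 26 2021.
Next gap: 41 days. Tue Jan 26 2021 + 41 days = Mon Mar 8 2021.
Next gap: 45 days. Mon Mar 8 2021 + 45 days = Thu Apr 22 2021.

Thu Apr 22 2021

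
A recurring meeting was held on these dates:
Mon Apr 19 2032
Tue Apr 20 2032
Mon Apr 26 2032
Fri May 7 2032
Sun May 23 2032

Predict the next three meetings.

Sun Jun 13 2032, Fri Jul 9 2032, Mon Aug 9 2032

Intervals are 1, 6, 11, 16 days — an arithmetic progression with common difference 5.
Next gap: 21 days. Sun May 23 2032 + 21 days = Sun Jun 13 2032.
Next gap: 26 days. Sun Jun 13 2032 + 26 days = Fri Jul 9 2032.
Next gap: 31 days. Fri Jul 9 2032 + 31 days = Mon Aug 9 2032.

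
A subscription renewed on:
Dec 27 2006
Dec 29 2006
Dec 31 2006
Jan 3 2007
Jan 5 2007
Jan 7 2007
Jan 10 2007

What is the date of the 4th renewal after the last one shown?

Jan 19 2007

Every event lands on a Wednesday or Friday or Sunday (gaps cycle 2, 2, 3, 2, 2, 3).
So the schedule is: every Wednesday, Friday and Sunday.
Next Friday: Jan 12 2007.
Next Sunday: Jan 14 2007.
Next Wednesday: Jan 17 2007.
The following Friday is Jan 19 2007.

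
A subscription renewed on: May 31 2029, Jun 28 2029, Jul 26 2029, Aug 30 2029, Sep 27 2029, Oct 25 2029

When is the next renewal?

Nov 29 2029

These are Thursdays with 28, 28, 35, 28, 28-day gaps.
Each is the final Thursday of its month — May 31 2029 is past the 28th, so '4th Thursday' doesn't fit.
November 2029 ends with Thursday Nov 29 2029.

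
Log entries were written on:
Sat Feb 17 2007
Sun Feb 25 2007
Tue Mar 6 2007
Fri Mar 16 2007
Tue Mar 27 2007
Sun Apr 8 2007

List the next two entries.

The spacing grows by 1 each time: 8, 9, 10, 11, 12 days.
Next gap: 13 days. Sun Apr 8 2007 + 13 days = Sat Apr 21 2007.
Next gap: 14 days. Sat Apr 21 2007 + 14 days = Sat May 5 2007.

Sat Apr 21 2007, Sat May 5 2007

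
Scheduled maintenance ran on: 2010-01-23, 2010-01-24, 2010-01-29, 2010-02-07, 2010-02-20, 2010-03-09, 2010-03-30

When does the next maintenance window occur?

The spacing grows by 4 each time: 1, 5, 9, 13, 17, 21 days.
Next gap: 25 days. 2010-03-30 + 25 days = 2010-04-24.

2010-04-24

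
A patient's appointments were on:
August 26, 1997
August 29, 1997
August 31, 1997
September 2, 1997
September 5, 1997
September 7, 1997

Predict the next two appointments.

Gaps: 3, 2, 2, 3, 2 days — not constant, but cyclic with period 3.
The events fall on every Tuesday, Friday and Sunday.
Next Tuesday: September 9, 1997.
The following Friday is September 12, 1997.

September 9, 1997; September 12, 1997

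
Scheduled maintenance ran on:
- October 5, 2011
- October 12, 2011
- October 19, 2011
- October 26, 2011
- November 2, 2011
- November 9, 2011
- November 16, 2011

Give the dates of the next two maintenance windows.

November 23, 2011; November 30, 2011

Every event comes 7 days after the last (7, 7, 7, 7, 7, 7).
November 16, 2011 + 7 days = November 23, 2011.
November 23, 2011 + 7 days = November 30, 2011.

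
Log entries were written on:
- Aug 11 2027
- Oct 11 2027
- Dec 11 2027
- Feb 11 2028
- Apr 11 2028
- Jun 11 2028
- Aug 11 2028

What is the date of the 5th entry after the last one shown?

Gaps: 61, 61, 62, 60, 61, 61 days — not constant. Every event is on the 11th of the month.
Pattern: the 11th of every 2 months.
October 2028: Oct 11 2028.
December 2028: Dec 11 2028.
Next: February 2029 → Feb 11 2029.
April 2029: Apr 11 2029.
June 2029: Jun 11 2029.

Jun 11 2029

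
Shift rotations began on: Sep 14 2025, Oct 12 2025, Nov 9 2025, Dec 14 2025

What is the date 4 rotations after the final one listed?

These are Sundays at 28- or 35-day spacing (28, 28, 35).
The pattern: 2nd Sunday of the month.
2nd Sunday of January 2026: Jan 11 2026.
2nd Sunday of February 2026: Feb 8 2026.
March 2026 — 2nd Sunday is Mar 8 2026.
2nd Sunday of April 2026: Apr 12 2026.

Apr 12 2026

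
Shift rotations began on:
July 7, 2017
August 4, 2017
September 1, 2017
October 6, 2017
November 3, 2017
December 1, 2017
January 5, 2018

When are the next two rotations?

These are Fridays at 28- or 35-day spacing (28, 28, 35, 28, 28, 35).
The pattern: 1st Friday of the month.
February 2018 — 1st Friday is February 2, 2018.
March 2018 — 1st Friday is March 2, 2018.

February 2, 2018; March 2, 2018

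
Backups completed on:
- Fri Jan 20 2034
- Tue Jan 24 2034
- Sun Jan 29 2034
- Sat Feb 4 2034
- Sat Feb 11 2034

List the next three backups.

Sun Feb 19 2034, Tue Feb 28 2034, Fri Mar 10 2034

Intervals are 4, 5, 6, 7 days — an arithmetic progression with common difference 1.
Next gap: 8 days. Sat Feb 11 2034 + 8 days = Sun Feb 19 2034.
Next gap: 9 days. Sun Feb 19 2034 + 9 days = Tue Feb 28 2034.
Next gap: 10 days. Tue Feb 28 2034 + 10 days = Fri Mar 10 2034.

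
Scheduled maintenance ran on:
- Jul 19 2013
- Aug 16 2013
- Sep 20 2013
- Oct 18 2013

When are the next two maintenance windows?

Nov 15 2013, Dec 20 2013

All dates are Fridays, 28, 35, 28 days apart.
Specifically, the 3rd Friday of each month.
3rd Friday of November 2013: Nov 15 2013.
December 2013 — 3rd Friday is Dec 20 2013.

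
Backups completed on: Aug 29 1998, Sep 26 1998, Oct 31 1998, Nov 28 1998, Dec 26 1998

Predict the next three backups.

Jan 30 1999, Feb 27 1999, Mar 27 1999

All Saturdays; the gaps (28, 35, 28, 28) vary with month length.
This is the last Saturday of each month.
Last Saturday of January 1999: Jan 30 1999.
Last Saturday of February 1999: Feb 27 1999.
Last Saturday of March 1999: Mar 27 1999.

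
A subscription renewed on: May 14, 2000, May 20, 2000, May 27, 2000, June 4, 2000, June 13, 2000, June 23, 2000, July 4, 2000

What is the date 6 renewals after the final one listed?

September 29, 2000

Gaps: 6, 7, 8, 9, 10, 11 days — each gap is 1 larger than the previous one.
Next gap: 12 days. July 4, 2000 + 12 days = July 16, 2000.
Next gap: 13 days. July 16, 2000 + 13 days = July 29, 2000.
Next gap: 14 days. July 29, 2000 + 14 days = August 12, 2000.
Next gap: 15 days. August 12, 2000 + 15 days = August 27, 2000.
Next gap: 16 days. August 27, 2000 + 16 days = September 12, 2000.
Next gap: 17 days. September 12, 2000 + 17 days = September 29, 2000.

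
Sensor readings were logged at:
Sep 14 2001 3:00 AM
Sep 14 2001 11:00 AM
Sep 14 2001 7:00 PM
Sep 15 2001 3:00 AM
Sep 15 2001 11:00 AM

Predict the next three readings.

Sep 15 2001 7:00 PM, Sep 16 2001 3:00 AM, Sep 16 2001 11:00 AM

Gaps: 8, 8, 8, 8 hours — each event is 8 hours after the previous one.
Sep 15 2001 11:00 AM + 8 h = Sep 15 2001 7:00 PM.
Sep 15 2001 7:00 PM + 8 h = Sep 16 2001 3:00 AM.
Sep 16 2001 3:00 AM + 8 h = Sep 16 2001 11:00 AM.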